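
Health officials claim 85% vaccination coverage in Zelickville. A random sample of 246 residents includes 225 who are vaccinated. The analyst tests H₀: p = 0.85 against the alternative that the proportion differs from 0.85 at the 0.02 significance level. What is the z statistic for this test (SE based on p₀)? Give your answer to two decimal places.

z = 2.84

p̂ = 225/246 ≈ 0.91463.
SE = √(p₀(1−p₀)/n) = √(0.1275/246) = 0.02277.
z = (0.91463 − 0.85)/0.02277 = 0.06463/0.02277 = 2.84.
p-value = 2·P(Z > 2.839) ≈ 0.0045; since p < α = 0.02, reject H₀.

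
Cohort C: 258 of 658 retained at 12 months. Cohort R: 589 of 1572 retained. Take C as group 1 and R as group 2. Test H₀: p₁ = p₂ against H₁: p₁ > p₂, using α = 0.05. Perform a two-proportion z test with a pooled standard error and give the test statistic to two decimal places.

z = 0.77

p̂₁ = 258/658 = 0.3921, p̂₂ = 589/1572 = 0.3747.
Pooled p̂ = (258+589)/(658+1572) = 847/2230 = 0.3798.
SE = √(p̂(1−p̂)(1/n₁+1/n₂)) = √(0.3798·0.6202·0.00215589) = √(0.000507835) = 0.0225.
z = (0.3921 − 0.3747)/0.0225 = 0.0174/0.0225 = 0.77.
p-value = P(Z > 0.773) ≈ 0.2198, so at α = 0.05 we fail to reject H₀.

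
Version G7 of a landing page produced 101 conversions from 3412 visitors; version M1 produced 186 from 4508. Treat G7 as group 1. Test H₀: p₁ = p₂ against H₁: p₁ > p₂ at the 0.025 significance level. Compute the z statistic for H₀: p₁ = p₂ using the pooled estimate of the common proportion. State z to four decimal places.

p̂₁ = 101/3412 = 0.0296014, p̂₂ = 186/4508 = 0.0412600.
Pooled p̂ = (101+186)/(3412+4508) = 287/7920 = 0.0362374.
SE = √(0.0349242 × 0.000514911) = 0.0042406.
z = (0.0296014 − 0.0412600)/0.0042406 = -0.0116586/0.0042406 = -2.7493.
p-value = P(Z > -2.749) ≈ 0.9970; since p > α = 0.025, fail to reject H₀.

z = -2.7493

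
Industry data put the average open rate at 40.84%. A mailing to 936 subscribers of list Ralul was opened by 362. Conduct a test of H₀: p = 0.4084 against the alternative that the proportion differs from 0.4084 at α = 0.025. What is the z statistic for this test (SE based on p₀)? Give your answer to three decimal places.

p̂ = 362/936 ≈ 0.38675.
Standard error under H₀: √(0.4084×0.5916/936) = 0.01607.
z = (0.38675 − 0.4084)/0.01607 = -0.02165/0.01607 = -1.347.
p-value = 2·P(Z > 1.347) ≈ 0.1779; since p > α = 0.025, fail to reject H₀.

z = -1.347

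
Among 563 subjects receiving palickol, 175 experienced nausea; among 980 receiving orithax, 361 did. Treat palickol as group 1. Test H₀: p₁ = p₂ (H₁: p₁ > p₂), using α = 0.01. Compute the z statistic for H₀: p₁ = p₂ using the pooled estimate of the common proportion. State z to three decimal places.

z = -2.285

p̂₁ = 175/563 ≈ 0.31083, p̂₂ = 361/980 ≈ 0.36837.
Pooled p̂ = (175+361)/(563+980) = 536/1543 = 0.34738.
SE = √(0.226706 × 0.00279661) = 0.02518.
z = (0.31083 − 0.36837)/0.02518 = -0.05754/0.02518 = -2.285.
p-value = P(Z > -2.285) ≈ 0.9888, so at α = 0.01 we fail to reject H₀.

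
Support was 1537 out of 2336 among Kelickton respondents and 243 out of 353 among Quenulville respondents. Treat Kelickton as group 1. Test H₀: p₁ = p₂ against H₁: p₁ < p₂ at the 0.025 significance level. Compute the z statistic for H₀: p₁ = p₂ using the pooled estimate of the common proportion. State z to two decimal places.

p̂₁ = 1537/2336 ≈ 0.6580, p̂₂ = 243/353 ≈ 0.6884.
Pooled p̂ = (1537+243)/(2336+353) = 1780/2689 = 0.6620.
SE = √(p̂(1−p̂)(1/n₁+1/n₂)) = √(0.6620·0.3380·0.00326094) = √(0.000729702) = 0.0270.
z = (0.6580 − 0.6884)/0.0270 = -0.0304/0.0270 = -1.13.
p-value = P(Z < -1.126) ≈ 0.1300. With α = 0.025, fail to reject H₀.

z = -1.13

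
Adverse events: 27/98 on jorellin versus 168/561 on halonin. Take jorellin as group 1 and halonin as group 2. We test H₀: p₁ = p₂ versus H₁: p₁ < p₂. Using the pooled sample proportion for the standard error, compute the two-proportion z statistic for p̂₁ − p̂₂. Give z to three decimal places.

z = -0.479

p̂₁ = 27/98 ≈ 0.27551, p̂₂ = 168/561 ≈ 0.29947.
Pooled p̂ = (27+168)/(98+561) = 195/659 = 0.29590.
SE = √(0.208344 × 0.0119866) = 0.04997.
z = (0.27551 − 0.29947)/0.04997 = -0.02396/0.04997 = -0.479.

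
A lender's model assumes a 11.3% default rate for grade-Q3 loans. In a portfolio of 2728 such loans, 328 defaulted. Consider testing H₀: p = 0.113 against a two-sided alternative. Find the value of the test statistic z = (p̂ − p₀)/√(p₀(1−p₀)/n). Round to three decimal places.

p̂ = 328/2728 = 0.120235.
Standard error under H₀: √(0.113×0.887/2728) = 0.006061.
z = (0.120235 − 0.113)/0.006061 = 0.007235/0.006061 = 1.194.
p-value = 2·P(Z > 1.194) ≈ 0.2327.

z = 1.194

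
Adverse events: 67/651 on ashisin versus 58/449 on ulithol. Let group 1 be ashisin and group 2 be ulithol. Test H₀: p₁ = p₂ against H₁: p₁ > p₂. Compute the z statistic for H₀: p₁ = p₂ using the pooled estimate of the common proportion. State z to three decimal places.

z = -1.349

p̂₁ = 67/651 ≈ 0.10292, p̂₂ = 58/449 ≈ 0.12918.
Pooled p̂ = (67+58)/(651+449) = 125/1100 = 0.11364.
SE = √(p̂(1−p̂)(1/n₁+1/n₂)) = √(0.11364·0.88636·0.00376327) = √(0.000379048) = 0.01947.
z = (0.10292 − 0.12918)/0.01947 = -0.02626/0.01947 = -1.349.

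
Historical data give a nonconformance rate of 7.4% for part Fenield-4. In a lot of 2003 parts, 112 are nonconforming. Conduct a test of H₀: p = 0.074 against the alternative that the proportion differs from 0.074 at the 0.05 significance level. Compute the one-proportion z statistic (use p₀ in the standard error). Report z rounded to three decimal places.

p̂ = 112/2003 = 0.055916.
SE = √(p₀(1−p₀)/n) = √(0.068524/2003) = 0.005849.
z = (0.055916 − 0.074)/0.005849 = -0.018084/0.005849 = -3.092.
Two-sided p-value ≈ 2·Φ(−3.092) = 0.0020. With α = 0.05, reject H₀.

z = -3.092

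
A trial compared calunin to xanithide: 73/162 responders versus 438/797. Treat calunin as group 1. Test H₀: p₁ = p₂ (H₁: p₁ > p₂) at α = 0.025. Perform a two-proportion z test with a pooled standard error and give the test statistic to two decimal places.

p̂₁ = 73/162 ≈ 0.4506, p̂₂ = 438/797 ≈ 0.5496.
Pooled p̂ = (73+438)/(162+797) = 511/959 = 0.5328.
SE = √(0.248921 × 0.00742754) = 0.0430.
z = (0.4506 − 0.5496)/0.0430 = -0.0990/0.0430 = -2.30.
p-value = P(Z > -2.301) ≈ 0.9893; since p > α = 0.025, fail to reject H₀.

z = -2.30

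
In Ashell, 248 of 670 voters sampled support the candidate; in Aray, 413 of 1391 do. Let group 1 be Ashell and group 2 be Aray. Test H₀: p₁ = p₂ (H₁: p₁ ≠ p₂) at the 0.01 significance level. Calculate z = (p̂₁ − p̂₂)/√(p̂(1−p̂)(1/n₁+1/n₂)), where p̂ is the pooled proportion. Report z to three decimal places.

p̂₁ = 248/670 = 0.37015, p̂₂ = 413/1391 = 0.29691.
Pooled p̂ = (248+413)/(670+1391) = 661/2061 = 0.32072.
SE = √(p̂(1−p̂)(1/n₁+1/n₂)) = √(0.32072·0.67928·0.00221144) = √(0.000481781) = 0.02195.
z = (0.37015 − 0.29691)/0.02195 = 0.07324/0.02195 = 3.337.
p-value = 2·P(Z > 3.337) ≈ 0.0008. With α = 0.01, reject H₀.

z = 3.337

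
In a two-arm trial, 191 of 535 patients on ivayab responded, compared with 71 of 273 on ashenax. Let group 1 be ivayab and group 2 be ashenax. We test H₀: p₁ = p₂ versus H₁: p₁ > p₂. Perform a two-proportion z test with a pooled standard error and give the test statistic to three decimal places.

z = 2.784

p̂₁ = 191/535 = 0.35701, p̂₂ = 71/273 = 0.26007.
Pooled p̂ = (191+71)/(535+273) = 262/808 = 0.32426.
SE = √(0.219115 × 0.00553216) = 0.03482.
z = (0.35701 − 0.26007)/0.03482 = 0.09694/0.03482 = 2.784.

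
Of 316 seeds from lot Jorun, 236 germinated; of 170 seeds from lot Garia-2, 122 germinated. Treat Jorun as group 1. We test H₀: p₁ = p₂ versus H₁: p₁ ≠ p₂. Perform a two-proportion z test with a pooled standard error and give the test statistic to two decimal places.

p̂₁ = 236/316 ≈ 0.7468, p̂₂ = 122/170 ≈ 0.7176.
Pooled p̂ = (236+122)/(316+170) = 358/486 = 0.7366.
SE = √(0.194008 × 0.00904691) = 0.0419.
z = (0.7468 − 0.7176)/0.0419 = 0.0292/0.0419 = 0.70.

z = 0.70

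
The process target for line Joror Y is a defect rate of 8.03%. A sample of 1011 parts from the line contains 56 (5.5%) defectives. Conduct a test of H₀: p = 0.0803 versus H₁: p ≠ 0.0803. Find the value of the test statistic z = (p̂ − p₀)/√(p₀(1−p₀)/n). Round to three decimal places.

p̂ = 56/1011 = 0.055391.
SE = √(p₀(1−p₀)/n) = √(0.073852/1011) = 0.008547.
z = (0.055391 − 0.0803)/0.008547 = -0.024909/0.008547 = -2.914.
Two-sided p-value ≈ 2·Φ(−2.914) = 0.0036.

z = -2.914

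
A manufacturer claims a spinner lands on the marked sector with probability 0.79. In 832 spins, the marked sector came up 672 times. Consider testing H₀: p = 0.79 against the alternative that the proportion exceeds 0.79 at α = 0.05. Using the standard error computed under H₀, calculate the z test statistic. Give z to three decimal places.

p̂ = 672/832 = 0.80769.
SE = √(p₀(1−p₀)/n) = √(0.1659/832) = 0.01412.
z = (0.80769 − 0.79)/0.01412 = 0.01769/0.01412 = 1.253.
p-value = P(Z > 1.253) ≈ 0.1051. With α = 0.05, fail to reject H₀.

z = 1.253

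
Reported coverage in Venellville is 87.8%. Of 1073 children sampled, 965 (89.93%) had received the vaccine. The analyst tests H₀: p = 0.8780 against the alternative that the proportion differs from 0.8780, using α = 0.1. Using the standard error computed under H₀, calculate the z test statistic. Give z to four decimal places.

z = 2.1366

p̂ = 965/1073 ≈ 0.8993476.
Standard error under H₀: √(0.878×0.122/1073) = 0.0099914.
z = (0.8993476 − 0.878)/0.0099914 = 0.0213476/0.0099914 = 2.1366.
Two-sided p-value ≈ 2·Φ(−2.137) = 0.0326, so at α = 0.1 we reject H₀.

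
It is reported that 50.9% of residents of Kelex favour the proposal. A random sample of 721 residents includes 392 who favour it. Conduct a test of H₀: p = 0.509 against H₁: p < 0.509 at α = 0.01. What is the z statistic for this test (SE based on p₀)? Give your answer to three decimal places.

p̂ = 392/721 = 0.54369.
Under H₀, SE = √(0.509·0.491/721) = √(0.000346628) = 0.01862.
z = (0.54369 − 0.509)/0.01862 = 0.03469/0.01862 = 1.863.
p-value = P(Z < 1.863) ≈ 0.9688. With α = 0.01, fail to reject H₀.

z = 1.863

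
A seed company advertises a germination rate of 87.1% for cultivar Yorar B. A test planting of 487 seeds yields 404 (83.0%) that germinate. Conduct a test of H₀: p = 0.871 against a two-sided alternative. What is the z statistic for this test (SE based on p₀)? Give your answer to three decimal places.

z = -2.728

p̂ = 404/487 = 0.829569.
Standard error under H₀: √(0.871×0.129/487) = 0.015189.
z = (0.829569 − 0.871)/0.015189 = -0.041431/0.015189 = -2.728.
Two-sided p-value ≈ 2·Φ(−2.728) = 0.0064.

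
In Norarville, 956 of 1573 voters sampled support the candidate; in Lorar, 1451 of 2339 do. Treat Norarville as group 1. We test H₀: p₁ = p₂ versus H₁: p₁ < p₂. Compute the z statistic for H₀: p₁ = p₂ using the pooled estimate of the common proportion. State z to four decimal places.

z = -0.7939

p̂₁ = 956/1573 = 0.607756, p̂₂ = 1451/2339 = 0.620351.
Pooled p̂ = (956+1451)/(1573+2339) = 2407/3912 = 0.615286.
SE = √(0.236709 × 0.00106326) = 0.015865.
z = (0.607756 − 0.620351)/0.015865 = -0.012595/0.015865 = -0.7939.
p-value = P(Z < -0.794) ≈ 0.2136.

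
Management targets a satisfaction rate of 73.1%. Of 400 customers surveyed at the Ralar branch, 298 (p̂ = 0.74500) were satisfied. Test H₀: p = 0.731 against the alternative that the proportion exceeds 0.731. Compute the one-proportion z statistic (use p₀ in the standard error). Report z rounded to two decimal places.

p̂ = 298/400 ≈ 0.7450.
SE = √(p₀(1−p₀)/n) = √(0.19664/400) = 0.0222.
z = (0.7450 − 0.731)/0.0222 = 0.0140/0.0222 = 0.63.
p-value = P(Z > 0.631) ≈ 0.2639.

z = 0.63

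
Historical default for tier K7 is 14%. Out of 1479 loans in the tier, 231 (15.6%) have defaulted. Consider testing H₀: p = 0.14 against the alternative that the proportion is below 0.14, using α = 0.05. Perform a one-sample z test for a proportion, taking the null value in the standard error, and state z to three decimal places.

z = 1.794

p̂ = 231/1479 ≈ 0.156187.
SE = √(p₀(1−p₀)/n) = √(0.1204/1479) = 0.009023.
z = (0.156187 − 0.14)/0.009023 = 0.016187/0.009023 = 1.794.
p-value = P(Z < 1.794) ≈ 0.9636. With α = 0.05, fail to reject H₀.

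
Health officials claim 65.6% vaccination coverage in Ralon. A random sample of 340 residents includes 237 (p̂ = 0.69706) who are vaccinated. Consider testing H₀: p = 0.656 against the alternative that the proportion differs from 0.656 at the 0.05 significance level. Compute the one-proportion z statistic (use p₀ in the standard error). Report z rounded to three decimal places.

z = 1.594

p̂ = 237/340 = 0.69706.
SE = √(p₀(1−p₀)/n) = √(0.22566/340) = 0.02576.
z = (0.69706 − 0.656)/0.02576 = 0.04106/0.02576 = 1.594.
Two-sided p-value ≈ 2·Φ(−1.594) = 0.1110, so at α = 0.05 we fail to reject H₀.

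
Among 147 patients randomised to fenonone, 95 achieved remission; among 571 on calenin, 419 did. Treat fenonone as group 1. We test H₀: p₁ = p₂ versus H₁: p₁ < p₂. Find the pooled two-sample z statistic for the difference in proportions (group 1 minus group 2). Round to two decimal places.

z = -2.10

p̂₁ = 95/147 ≈ 0.6463, p̂₂ = 419/571 ≈ 0.7338.
Pooled p̂ = (95+419)/(147+571) = 514/718 = 0.7159.
SE = √(p̂(1−p̂)(1/n₁+1/n₂)) = √(0.7159·0.2841·0.00855403) = √(0.00173986) = 0.0417.
z = (0.6463 − 0.7338)/0.0417 = -0.0875/0.0417 = -2.10.
p-value = P(Z < -2.099) ≈ 0.0179.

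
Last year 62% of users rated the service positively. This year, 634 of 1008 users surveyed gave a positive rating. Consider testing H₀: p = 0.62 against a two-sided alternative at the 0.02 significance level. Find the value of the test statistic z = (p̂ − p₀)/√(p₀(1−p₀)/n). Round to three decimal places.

p̂ = 634/1008 = 0.62897.
SE = √(p₀(1−p₀)/n) = √(0.2356/1008) = 0.01529.
z = (0.62897 − 0.62)/0.01529 = 0.00897/0.01529 = 0.587.
p-value = 2·P(Z > 0.587) ≈ 0.5575; since p > α = 0.02, fail to reject H₀.

z = 0.587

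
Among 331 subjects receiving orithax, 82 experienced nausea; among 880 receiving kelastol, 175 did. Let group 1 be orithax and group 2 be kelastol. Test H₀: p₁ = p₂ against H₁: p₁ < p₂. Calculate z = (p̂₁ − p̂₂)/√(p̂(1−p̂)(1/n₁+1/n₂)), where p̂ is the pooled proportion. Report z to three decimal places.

p̂₁ = 82/331 ≈ 0.24773, p̂₂ = 175/880 ≈ 0.19886.
Pooled p̂ = (82+175)/(331+880) = 257/1211 = 0.21222.
SE = √(0.167183 × 0.00415751) = 0.02636.
z = (0.24773 − 0.19886)/0.02636 = 0.04887/0.02636 = 1.854.
p-value = P(Z < 1.854) ≈ 0.9681.

z = 1.854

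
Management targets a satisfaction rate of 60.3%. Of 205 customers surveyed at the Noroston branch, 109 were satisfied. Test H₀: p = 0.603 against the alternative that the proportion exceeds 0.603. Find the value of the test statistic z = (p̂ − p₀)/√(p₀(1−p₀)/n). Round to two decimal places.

z = -2.09

p̂ = 109/205 = 0.53171.
SE = √(p₀(1−p₀)/n) = √(0.23939/205) = 0.03417.
z = (0.53171 − 0.603)/0.03417 = -0.07129/0.03417 = -2.09.
p-value = P(Z > -2.086) ≈ 0.9815.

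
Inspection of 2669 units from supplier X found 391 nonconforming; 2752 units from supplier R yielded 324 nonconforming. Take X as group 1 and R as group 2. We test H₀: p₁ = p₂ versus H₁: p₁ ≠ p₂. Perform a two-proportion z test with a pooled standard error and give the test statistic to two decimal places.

z = 3.13

p̂₁ = 391/2669 ≈ 0.1465, p̂₂ = 324/2752 ≈ 0.1177.
Pooled p̂ = (391+324)/(2669+2752) = 715/5421 = 0.1319.
SE = √(0.114498 × 0.000738044) = 0.0092.
z = (0.1465 − 0.1177)/0.0092 = 0.0288/0.0092 = 3.13.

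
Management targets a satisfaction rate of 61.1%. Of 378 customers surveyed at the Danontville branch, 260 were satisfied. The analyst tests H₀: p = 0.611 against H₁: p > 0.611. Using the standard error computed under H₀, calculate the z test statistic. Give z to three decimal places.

p̂ = 260/378 = 0.687831.
Standard error under H₀: √(0.611×0.389/378) = 0.025075.
z = (0.687831 − 0.611)/0.025075 = 0.076831/0.025075 = 3.064.
p-value = P(Z > 3.064) ≈ 0.0011.

z = 3.064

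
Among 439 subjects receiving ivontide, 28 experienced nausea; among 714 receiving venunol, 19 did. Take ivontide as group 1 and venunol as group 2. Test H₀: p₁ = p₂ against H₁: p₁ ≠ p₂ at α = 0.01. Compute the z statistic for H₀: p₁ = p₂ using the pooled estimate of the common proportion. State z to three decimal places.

p̂₁ = 28/439 = 0.063781, p̂₂ = 19/714 = 0.026611.
Pooled p̂ = (28+19)/(439+714) = 47/1153 = 0.040763.
SE = √(0.0391016 × 0.00367846) = 0.011993.
z = (0.063781 − 0.026611)/0.011993 = 0.037170/0.011993 = 3.099.
p-value = 2·P(Z > 3.099) ≈ 0.0019. With α = 0.01, reject H₀.

z = 3.099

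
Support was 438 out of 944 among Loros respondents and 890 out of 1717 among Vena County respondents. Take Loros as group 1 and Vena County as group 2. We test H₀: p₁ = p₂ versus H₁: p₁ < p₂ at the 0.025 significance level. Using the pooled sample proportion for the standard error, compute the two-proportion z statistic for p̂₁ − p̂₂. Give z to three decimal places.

z = -2.683

p̂₁ = 438/944 ≈ 0.463983, p̂₂ = 890/1717 ≈ 0.518346.
Pooled p̂ = (438+890)/(944+1717) = 1328/2661 = 0.499061.
SE = √(0.249999 × 0.00164173) = 0.020259.
z = (0.463983 − 0.518346)/0.020259 = -0.054363/0.020259 = -2.683.
p-value = P(Z < -2.683) ≈ 0.0036; since p < α = 0.025, reject H₀.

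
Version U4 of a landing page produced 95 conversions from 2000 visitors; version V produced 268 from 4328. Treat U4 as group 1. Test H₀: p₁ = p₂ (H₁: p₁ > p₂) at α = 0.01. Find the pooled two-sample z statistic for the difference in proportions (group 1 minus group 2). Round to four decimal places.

p̂₁ = 95/2000 ≈ 0.047500, p̂₂ = 268/4328 ≈ 0.061922.
Pooled p̂ = (95+268)/(2000+4328) = 363/6328 = 0.057364.
SE = √(0.0540735 × 0.000731054) = 0.006287.
z = (0.047500 − 0.061922)/0.006287 = -0.014422/0.006287 = -2.2939.
p-value = P(Z > -2.294) ≈ 0.9891, so at α = 0.01 we fail to reject H₀.

z = -2.2939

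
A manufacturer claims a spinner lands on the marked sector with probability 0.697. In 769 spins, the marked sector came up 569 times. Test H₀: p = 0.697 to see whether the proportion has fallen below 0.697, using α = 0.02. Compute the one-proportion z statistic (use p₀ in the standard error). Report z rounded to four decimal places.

p̂ = 569/769 ≈ 0.739922.
SE = √(p₀(1−p₀)/n) = √(0.21119/769) = 0.016572.
z = (0.739922 − 0.697)/0.016572 = 0.042922/0.016572 = 2.5900.
p-value = P(Z < 2.590) ≈ 0.9952, so at α = 0.02 we fail to reject H₀.

z = 2.5900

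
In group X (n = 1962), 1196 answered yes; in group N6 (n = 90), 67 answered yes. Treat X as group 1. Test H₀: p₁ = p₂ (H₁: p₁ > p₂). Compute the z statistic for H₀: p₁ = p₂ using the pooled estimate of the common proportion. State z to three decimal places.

p̂₁ = 1196/1962 ≈ 0.60958, p̂₂ = 67/90 ≈ 0.74444.
Pooled p̂ = (1196+67)/(1962+90) = 1263/2052 = 0.61550.
SE = √(0.23666 × 0.0116208) = 0.05244.
z = (0.60958 − 0.74444)/0.05244 = -0.13486/0.05244 = -2.572.
p-value = P(Z > -2.572) ≈ 0.9949.

z = -2.572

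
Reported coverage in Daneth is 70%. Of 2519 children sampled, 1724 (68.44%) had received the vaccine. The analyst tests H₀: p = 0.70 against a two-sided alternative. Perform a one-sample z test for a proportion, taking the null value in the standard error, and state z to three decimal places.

z = -1.709

p̂ = 1724/2519 ≈ 0.68440.
SE = √(p₀(1−p₀)/n) = √(0.21/2519) = 0.00913.
z = (0.68440 − 0.7)/0.00913 = -0.01560/0.00913 = -1.709.
Two-sided p-value ≈ 2·Φ(−1.709) = 0.0875.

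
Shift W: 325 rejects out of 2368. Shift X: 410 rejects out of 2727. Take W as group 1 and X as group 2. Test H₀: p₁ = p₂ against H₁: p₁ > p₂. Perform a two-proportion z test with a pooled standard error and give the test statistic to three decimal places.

z = -1.328

p̂₁ = 325/2368 = 0.1372466, p̂₂ = 410/2727 = 0.1503484.
Pooled p̂ = (325+410)/(2368+2727) = 735/5095 = 0.1442591.
SE = √(0.123448 × 0.000789001) = 0.0098692.
z = (0.1372466 − 0.1503484)/0.0098692 = -0.0131018/0.0098692 = -1.328.
p-value = P(Z > -1.328) ≈ 0.9078.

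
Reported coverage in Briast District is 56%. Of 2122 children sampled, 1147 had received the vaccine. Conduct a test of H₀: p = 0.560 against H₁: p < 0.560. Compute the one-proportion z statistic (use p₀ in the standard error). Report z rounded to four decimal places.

z = -1.8070

p̂ = 1147/2122 = 0.540528.
Standard error under H₀: √(0.56×0.44/2122) = 0.010776.
z = (0.540528 − 0.56)/0.010776 = -0.019472/0.010776 = -1.8070.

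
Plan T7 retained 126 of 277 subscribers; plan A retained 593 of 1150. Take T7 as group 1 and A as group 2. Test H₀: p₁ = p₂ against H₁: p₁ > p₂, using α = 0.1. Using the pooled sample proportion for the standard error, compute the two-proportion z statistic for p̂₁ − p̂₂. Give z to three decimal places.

z = -1.816

p̂₁ = 126/277 = 0.45487, p̂₂ = 593/1150 = 0.51565.
Pooled p̂ = (126+593)/(277+1150) = 719/1427 = 0.50385.
SE = √(p̂(1−p̂)(1/n₁+1/n₂)) = √(0.50385·0.49615·0.00447967) = √(0.00111985) = 0.03346.
z = (0.45487 − 0.51565)/0.03346 = -0.06078/0.03346 = -1.816.
p-value = P(Z > -1.816) ≈ 0.9653. With α = 0.1, fail to reject H₀.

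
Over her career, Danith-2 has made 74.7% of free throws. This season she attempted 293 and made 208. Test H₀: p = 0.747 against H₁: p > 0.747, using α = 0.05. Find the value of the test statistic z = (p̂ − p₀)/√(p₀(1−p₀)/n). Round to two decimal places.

z = -1.46

p̂ = 208/293 ≈ 0.7099.
SE = √(p₀(1−p₀)/n) = √(0.18899/293) = 0.0254.
z = (0.7099 − 0.747)/0.0254 = -0.0371/0.0254 = -1.46.
p-value = P(Z > -1.461) ≈ 0.9280. With α = 0.05, fail to reject H₀.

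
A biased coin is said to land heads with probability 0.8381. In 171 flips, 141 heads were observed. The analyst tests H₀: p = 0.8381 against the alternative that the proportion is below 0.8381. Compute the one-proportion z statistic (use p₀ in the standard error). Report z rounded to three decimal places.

z = -0.481

p̂ = 141/171 ≈ 0.82456.
SE = √(p₀(1−p₀)/n) = √(0.13569/171) = 0.02817.
z = (0.82456 − 0.8381)/0.02817 = -0.01354/0.02817 = -0.481.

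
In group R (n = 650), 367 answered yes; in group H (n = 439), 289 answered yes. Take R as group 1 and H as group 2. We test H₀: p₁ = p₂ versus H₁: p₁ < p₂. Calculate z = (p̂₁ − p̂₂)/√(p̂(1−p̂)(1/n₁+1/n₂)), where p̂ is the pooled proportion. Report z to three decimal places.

p̂₁ = 367/650 = 0.56462, p̂₂ = 289/439 = 0.65831.
Pooled p̂ = (367+289)/(650+439) = 656/1089 = 0.60239.
SE = √(0.239517 × 0.00381637) = 0.03023.
z = (0.56462 − 0.65831)/0.03023 = -0.09369/0.03023 = -3.099.
p-value = P(Z < -3.099) ≈ 0.0010.

z = -3.099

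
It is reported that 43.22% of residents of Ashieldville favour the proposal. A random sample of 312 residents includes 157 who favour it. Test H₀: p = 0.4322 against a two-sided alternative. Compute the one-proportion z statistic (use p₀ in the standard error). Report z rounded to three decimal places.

p̂ = 157/312 ≈ 0.50321.
Standard error under H₀: √(0.4322×0.5678/312) = 0.02805.
z = (0.50321 − 0.4322)/0.02805 = 0.07101/0.02805 = 2.532.
Two-sided p-value ≈ 2·Φ(−2.532) = 0.0113.

z = 2.532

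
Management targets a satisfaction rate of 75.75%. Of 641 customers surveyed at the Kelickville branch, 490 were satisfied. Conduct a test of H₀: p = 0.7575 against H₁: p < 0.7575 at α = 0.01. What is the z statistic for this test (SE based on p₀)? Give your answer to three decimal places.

p̂ = 490/641 = 0.76443.
SE = √(p₀(1−p₀)/n) = √(0.18369/641) = 0.01693.
z = (0.76443 − 0.7575)/0.01693 = 0.00693/0.01693 = 0.409.
p-value = P(Z < 0.409) ≈ 0.6589; since p > α = 0.01, fail to reject H₀.

z = 0.409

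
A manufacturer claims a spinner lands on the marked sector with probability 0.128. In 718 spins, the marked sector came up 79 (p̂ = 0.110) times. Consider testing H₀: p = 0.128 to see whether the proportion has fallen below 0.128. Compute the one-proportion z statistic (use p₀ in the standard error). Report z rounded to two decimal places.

z = -1.44

p̂ = 79/718 = 0.1100.
SE = √(p₀(1−p₀)/n) = √(0.11162/718) = 0.0125.
z = (0.1100 − 0.128)/0.0125 = -0.0180/0.0125 = -1.44.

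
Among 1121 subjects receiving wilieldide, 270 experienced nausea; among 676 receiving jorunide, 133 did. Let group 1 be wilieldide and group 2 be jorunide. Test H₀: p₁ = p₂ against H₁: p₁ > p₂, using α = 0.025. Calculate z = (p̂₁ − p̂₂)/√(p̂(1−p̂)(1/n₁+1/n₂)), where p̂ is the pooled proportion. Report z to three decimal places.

z = 2.172

p̂₁ = 270/1121 = 0.24086, p̂₂ = 133/676 = 0.19675.
Pooled p̂ = (270+133)/(1121+676) = 403/1797 = 0.22426.
SE = √(p̂(1−p̂)(1/n₁+1/n₂)) = √(0.22426·0.77574·0.00237135) = √(0.000412541) = 0.02031.
z = (0.24086 − 0.19675)/0.02031 = 0.04411/0.02031 = 2.172.
p-value = P(Z > 2.172) ≈ 0.0149, so at α = 0.025 we reject H₀.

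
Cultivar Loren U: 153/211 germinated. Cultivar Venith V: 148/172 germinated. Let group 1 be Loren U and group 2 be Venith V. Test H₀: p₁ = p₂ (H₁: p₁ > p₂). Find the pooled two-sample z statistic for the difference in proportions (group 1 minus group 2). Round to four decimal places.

z = -3.2119

p̂₁ = 153/211 ≈ 0.725118, p̂₂ = 148/172 ≈ 0.860465.
Pooled p̂ = (153+148)/(211+172) = 301/383 = 0.785901.
SE = √(p̂(1−p̂)(1/n₁+1/n₂)) = √(0.785901·0.214099·0.0105533) = √(0.0017757) = 0.042139.
z = (0.725118 − 0.860465)/0.042139 = -0.135347/0.042139 = -3.2119.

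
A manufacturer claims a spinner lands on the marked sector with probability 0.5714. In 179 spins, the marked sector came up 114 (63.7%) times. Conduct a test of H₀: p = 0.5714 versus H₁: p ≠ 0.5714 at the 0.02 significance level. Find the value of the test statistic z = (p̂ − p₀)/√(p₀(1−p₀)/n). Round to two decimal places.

p̂ = 114/179 ≈ 0.6369.
Under H₀, SE = √(0.5714·0.4286/179) = √(0.00136817) = 0.0370.
z = (0.6369 − 0.5714)/0.0370 = 0.0655/0.0370 = 1.77.
p-value = 2·P(Z > 1.770) ≈ 0.0767. With α = 0.02, fail to reject H₀.

z = 1.77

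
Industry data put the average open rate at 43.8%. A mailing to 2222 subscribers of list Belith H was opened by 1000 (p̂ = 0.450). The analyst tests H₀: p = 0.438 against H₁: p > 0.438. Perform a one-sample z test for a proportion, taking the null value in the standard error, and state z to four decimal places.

z = 1.1444

p̂ = 1000/2222 ≈ 0.450045.
Standard error under H₀: √(0.438×0.562/2222) = 0.010525.
z = (0.450045 − 0.438)/0.010525 = 0.012045/0.010525 = 1.1444.
p-value = P(Z > 1.144) ≈ 0.1262.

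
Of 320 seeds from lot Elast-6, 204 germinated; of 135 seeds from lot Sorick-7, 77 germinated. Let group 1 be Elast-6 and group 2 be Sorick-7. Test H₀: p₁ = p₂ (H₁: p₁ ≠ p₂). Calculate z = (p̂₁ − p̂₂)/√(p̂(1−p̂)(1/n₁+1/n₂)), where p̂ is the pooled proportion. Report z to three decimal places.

z = 1.346

p̂₁ = 204/320 ≈ 0.63750, p̂₂ = 77/135 ≈ 0.57037.
Pooled p̂ = (204+77)/(320+135) = 281/455 = 0.61758.
SE = √(p̂(1−p̂)(1/n₁+1/n₂)) = √(0.61758·0.38242·0.0105324) = √(0.00248748) = 0.04987.
z = (0.63750 − 0.57037)/0.04987 = 0.06713/0.04987 = 1.346.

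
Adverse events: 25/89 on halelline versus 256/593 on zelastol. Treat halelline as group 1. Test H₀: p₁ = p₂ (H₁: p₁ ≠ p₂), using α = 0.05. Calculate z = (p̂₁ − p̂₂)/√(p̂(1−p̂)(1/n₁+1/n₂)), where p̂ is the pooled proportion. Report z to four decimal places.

z = -2.6953

p̂₁ = 25/89 = 0.280899, p̂₂ = 256/593 = 0.431703.
Pooled p̂ = (25+256)/(89+593) = 281/682 = 0.412023.
SE = √(p̂(1−p̂)(1/n₁+1/n₂)) = √(0.412023·0.587977·0.0129223) = √(0.00313056) = 0.055951.
z = (0.280899 − 0.431703)/0.055951 = -0.150804/0.055951 = -2.6953.
p-value = 2·P(Z > 2.695) ≈ 0.0070. With α = 0.05, reject H₀.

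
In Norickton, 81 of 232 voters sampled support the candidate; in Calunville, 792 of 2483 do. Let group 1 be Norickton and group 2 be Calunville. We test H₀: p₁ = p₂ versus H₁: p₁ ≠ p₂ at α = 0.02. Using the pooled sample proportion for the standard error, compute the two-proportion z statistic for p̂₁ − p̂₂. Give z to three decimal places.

z = 0.941

p̂₁ = 81/232 = 0.34914, p̂₂ = 792/2483 = 0.31897.
Pooled p̂ = (81+792)/(232+2483) = 873/2715 = 0.32155.
SE = √(0.218155 × 0.00471308) = 0.03207.
z = (0.34914 − 0.31897)/0.03207 = 0.03017/0.03207 = 0.941.
p-value = 2·P(Z > 0.941) ≈ 0.3468; since p > α = 0.02, fail to reject H₀.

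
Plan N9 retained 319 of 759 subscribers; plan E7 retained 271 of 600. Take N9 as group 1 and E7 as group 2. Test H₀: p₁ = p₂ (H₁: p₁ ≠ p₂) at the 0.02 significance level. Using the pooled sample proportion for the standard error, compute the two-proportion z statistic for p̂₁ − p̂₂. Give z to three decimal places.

z = -1.159

p̂₁ = 319/759 = 0.42029, p̂₂ = 271/600 = 0.45167.
Pooled p̂ = (319+271)/(759+600) = 590/1359 = 0.43414.
SE = √(p̂(1−p̂)(1/n₁+1/n₂)) = √(0.43414·0.56586·0.00298419) = √(0.000733104) = 0.02708.
z = (0.42029 − 0.45167)/0.02708 = -0.03138/0.02708 = -1.159.
Two-sided p-value ≈ 2·Φ(−1.159) = 0.2465; since p > α = 0.02, fail to reject H₀.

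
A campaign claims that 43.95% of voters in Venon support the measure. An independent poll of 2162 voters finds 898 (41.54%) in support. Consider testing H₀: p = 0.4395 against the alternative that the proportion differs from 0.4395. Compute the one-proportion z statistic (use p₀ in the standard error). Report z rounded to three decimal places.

z = -2.262

p̂ = 898/2162 ≈ 0.41536.
SE = √(p₀(1−p₀)/n) = √(0.24634/2162) = 0.01067.
z = (0.41536 − 0.4395)/0.01067 = -0.02414/0.01067 = -2.262.
Two-sided p-value ≈ 2·Φ(−2.262) = 0.0237.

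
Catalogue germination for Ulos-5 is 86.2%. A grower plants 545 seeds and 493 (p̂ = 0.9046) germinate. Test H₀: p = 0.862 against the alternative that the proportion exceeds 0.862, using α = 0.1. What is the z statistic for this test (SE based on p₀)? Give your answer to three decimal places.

z = 2.883

p̂ = 493/545 ≈ 0.904587.
Standard error under H₀: √(0.862×0.138/545) = 0.014774.
z = (0.904587 − 0.862)/0.014774 = 0.042587/0.014774 = 2.883.
p-value = P(Z > 2.883) ≈ 0.0020; since p < α = 0.1, reject H₀.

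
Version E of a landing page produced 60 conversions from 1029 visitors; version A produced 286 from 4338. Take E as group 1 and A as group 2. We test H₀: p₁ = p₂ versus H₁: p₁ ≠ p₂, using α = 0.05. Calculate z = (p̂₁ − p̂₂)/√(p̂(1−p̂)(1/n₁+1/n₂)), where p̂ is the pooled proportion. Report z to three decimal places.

p̂₁ = 60/1029 = 0.058309, p̂₂ = 286/4338 = 0.065929.
Pooled p̂ = (60+286)/(1029+4338) = 346/5367 = 0.064468.
SE = √(p̂(1−p̂)(1/n₁+1/n₂)) = √(0.064468·0.935532·0.00120234) = √(7.25153e-05) = 0.008516.
z = (0.058309 − 0.065929)/0.008516 = -0.007620/0.008516 = -0.895.
Two-sided p-value ≈ 2·Φ(−0.895) = 0.3709, so at α = 0.05 we fail to reject H₀.

z = -0.895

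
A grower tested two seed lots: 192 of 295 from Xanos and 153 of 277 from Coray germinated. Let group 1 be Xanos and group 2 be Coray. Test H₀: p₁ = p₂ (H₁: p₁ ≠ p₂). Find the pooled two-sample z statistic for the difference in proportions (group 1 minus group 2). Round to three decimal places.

z = 2.406

p̂₁ = 192/295 = 0.650847, p̂₂ = 153/277 = 0.552347.
Pooled p̂ = (192+153)/(295+277) = 345/572 = 0.603147.
SE = √(0.239361 × 0.00699994) = 0.040933.
z = (0.650847 − 0.552347)/0.040933 = 0.098500/0.040933 = 2.406.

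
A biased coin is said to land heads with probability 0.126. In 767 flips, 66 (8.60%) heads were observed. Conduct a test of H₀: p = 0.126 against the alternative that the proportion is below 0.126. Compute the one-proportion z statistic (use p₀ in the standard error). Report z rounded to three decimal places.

p̂ = 66/767 ≈ 0.086050.
SE = √(p₀(1−p₀)/n) = √(0.11012/767) = 0.011982.
z = (0.086050 − 0.126)/0.011982 = -0.039950/0.011982 = -3.334.
p-value = P(Z < -3.334) ≈ 0.0004.

z = -3.334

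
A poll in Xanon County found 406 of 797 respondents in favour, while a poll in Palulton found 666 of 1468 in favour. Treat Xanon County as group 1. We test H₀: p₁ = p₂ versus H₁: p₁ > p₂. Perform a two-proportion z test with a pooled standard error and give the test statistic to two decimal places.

z = 2.54

p̂₁ = 406/797 = 0.50941, p̂₂ = 666/1468 = 0.45368.
Pooled p̂ = (406+666)/(797+1468) = 1072/2265 = 0.47329.
SE = √(p̂(1−p̂)(1/n₁+1/n₂)) = √(0.47329·0.52671·0.0019359) = √(0.000482595) = 0.02197.
z = (0.50941 − 0.45368)/0.02197 = 0.05573/0.02197 = 2.54.
p-value = P(Z > 2.537) ≈ 0.0056.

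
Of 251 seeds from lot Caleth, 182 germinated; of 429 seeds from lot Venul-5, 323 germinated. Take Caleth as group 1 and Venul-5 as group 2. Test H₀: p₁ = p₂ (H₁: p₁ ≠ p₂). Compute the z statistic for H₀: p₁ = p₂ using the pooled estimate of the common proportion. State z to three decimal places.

p̂₁ = 182/251 = 0.72510, p̂₂ = 323/429 = 0.75291.
Pooled p̂ = (182+323)/(251+429) = 505/680 = 0.74265.
SE = √(0.191122 × 0.00631507) = 0.03474.
z = (0.72510 − 0.75291)/0.03474 = -0.02781/0.03474 = -0.801.

z = -0.801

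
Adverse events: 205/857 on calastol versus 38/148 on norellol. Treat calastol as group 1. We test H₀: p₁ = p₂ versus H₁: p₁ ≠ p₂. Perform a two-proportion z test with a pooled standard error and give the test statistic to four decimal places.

p̂₁ = 205/857 = 0.239207, p̂₂ = 38/148 = 0.256757.
Pooled p̂ = (205+38)/(857+148) = 243/1005 = 0.241791.
SE = √(p̂(1−p̂)(1/n₁+1/n₂)) = √(0.241791·0.758209·0.00792362) = √(0.00145262) = 0.038113.
z = (0.239207 − 0.256757)/0.038113 = -0.017550/0.038113 = -0.4605.
p-value = 2·P(Z > 0.460) ≈ 0.6452.

z = -0.4605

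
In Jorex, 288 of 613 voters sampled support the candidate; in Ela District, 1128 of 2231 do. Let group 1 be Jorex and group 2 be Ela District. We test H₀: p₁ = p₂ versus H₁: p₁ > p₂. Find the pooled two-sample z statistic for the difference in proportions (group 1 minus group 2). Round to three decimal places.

z = -1.569

p̂₁ = 288/613 = 0.46982, p̂₂ = 1128/2231 = 0.50560.
Pooled p̂ = (288+1128)/(613+2231) = 1416/2844 = 0.49789.
SE = √(p̂(1−p̂)(1/n₁+1/n₂)) = √(0.49789·0.50211·0.00207955) = √(0.000519878) = 0.02280.
z = (0.46982 − 0.50560)/0.02280 = -0.03578/0.02280 = -1.569.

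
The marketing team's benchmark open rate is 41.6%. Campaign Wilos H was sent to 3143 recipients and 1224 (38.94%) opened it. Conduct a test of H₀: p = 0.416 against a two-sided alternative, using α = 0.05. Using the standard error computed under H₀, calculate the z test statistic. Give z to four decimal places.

p̂ = 1224/3143 = 0.389437.
Standard error under H₀: √(0.416×0.584/3143) = 0.008792.
z = (0.389437 − 0.416)/0.008792 = -0.026563/0.008792 = -3.0213.
p-value = 2·P(Z > 3.021) ≈ 0.0025, so at α = 0.05 we reject H₀.

z = -3.0213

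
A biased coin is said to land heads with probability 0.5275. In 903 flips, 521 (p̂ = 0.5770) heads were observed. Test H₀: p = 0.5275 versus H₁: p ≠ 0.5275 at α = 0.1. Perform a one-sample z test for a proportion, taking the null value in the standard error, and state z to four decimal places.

p̂ = 521/903 ≈ 0.576966.
SE = √(p₀(1−p₀)/n) = √(0.24924/903) = 0.016614.
z = (0.576966 − 0.5275)/0.016614 = 0.049466/0.016614 = 2.9774.
Two-sided p-value ≈ 2·Φ(−2.977) = 0.0029. With α = 0.1, reject H₀.

z = 2.9774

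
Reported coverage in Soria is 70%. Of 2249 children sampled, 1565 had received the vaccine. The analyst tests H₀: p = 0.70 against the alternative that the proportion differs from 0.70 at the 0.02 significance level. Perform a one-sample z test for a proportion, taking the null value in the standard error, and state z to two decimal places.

z = -0.43

p̂ = 1565/2249 ≈ 0.69586.
Under H₀, SE = √(0.7·0.3/2249) = √(9.33748e-05) = 0.00966.
z = (0.69586 − 0.7)/0.00966 = -0.00414/0.00966 = -0.43.
Two-sided p-value ≈ 2·Φ(−0.428) = 0.6687, so at α = 0.02 we fail to reject H₀.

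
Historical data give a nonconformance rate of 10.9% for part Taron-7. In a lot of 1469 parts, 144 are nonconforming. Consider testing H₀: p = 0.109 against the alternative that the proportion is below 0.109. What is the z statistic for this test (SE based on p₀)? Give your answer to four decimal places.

p̂ = 144/1469 = 0.0980259.
Standard error under H₀: √(0.109×0.891/1469) = 0.0081309.
z = (0.0980259 − 0.109)/0.0081309 = -0.0109741/0.0081309 = -1.3497.

z = -1.3497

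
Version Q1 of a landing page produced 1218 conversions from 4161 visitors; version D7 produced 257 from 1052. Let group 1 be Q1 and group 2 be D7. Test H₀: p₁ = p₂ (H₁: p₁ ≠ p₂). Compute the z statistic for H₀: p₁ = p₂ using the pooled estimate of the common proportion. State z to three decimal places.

p̂₁ = 1218/4161 ≈ 0.292718, p̂₂ = 257/1052 ≈ 0.244297.
Pooled p̂ = (1218+257)/(4161+1052) = 1475/5213 = 0.282946.
SE = √(0.202888 × 0.0011909) = 0.015544.
z = (0.292718 − 0.244297)/0.015544 = 0.048421/0.015544 = 3.115.
Two-sided p-value ≈ 2·Φ(−3.115) = 0.0018.

z = 3.115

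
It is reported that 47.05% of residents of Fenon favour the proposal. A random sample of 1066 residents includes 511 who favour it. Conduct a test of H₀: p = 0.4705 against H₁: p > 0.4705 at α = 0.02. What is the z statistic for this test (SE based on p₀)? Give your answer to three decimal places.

p̂ = 511/1066 = 0.479362.
SE = √(p₀(1−p₀)/n) = √(0.24913/1066) = 0.015287.
z = (0.479362 − 0.4705)/0.015287 = 0.008862/0.015287 = 0.580.
p-value = P(Z > 0.580) ≈ 0.2811. With α = 0.02, fail to reject H₀.

z = 0.580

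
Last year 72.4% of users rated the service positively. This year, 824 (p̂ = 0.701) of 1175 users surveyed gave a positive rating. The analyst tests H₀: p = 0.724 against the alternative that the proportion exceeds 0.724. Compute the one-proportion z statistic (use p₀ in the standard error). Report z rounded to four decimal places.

z = -1.7425

p̂ = 824/1175 ≈ 0.7012766.
SE = √(p₀(1−p₀)/n) = √(0.19982/1175) = 0.0130408.
z = (0.7012766 − 0.724)/0.0130408 = -0.0227234/0.0130408 = -1.7425.
p-value = P(Z > -1.742) ≈ 0.9593.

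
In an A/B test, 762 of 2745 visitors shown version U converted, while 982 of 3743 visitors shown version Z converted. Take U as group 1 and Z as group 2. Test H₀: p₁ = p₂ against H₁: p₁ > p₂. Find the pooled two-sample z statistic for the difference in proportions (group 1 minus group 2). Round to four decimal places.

p̂₁ = 762/2745 ≈ 0.277596, p̂₂ = 982/3743 ≈ 0.262356.
Pooled p̂ = (762+982)/(2745+3743) = 1744/6488 = 0.268804.
SE = √(0.196548 × 0.000631464) = 0.011141.
z = (0.277596 − 0.262356)/0.011141 = 0.015240/0.011141 = 1.3679.

z = 1.3679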